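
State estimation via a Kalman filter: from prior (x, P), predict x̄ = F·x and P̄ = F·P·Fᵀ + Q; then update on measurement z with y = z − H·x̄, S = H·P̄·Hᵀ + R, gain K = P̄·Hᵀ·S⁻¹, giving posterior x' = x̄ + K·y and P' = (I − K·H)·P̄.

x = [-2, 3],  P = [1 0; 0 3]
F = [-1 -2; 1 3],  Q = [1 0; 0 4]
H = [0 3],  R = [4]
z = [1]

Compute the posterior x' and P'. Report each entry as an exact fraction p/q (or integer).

x̄ = F·x = [-4, 7]
P̄ = F·P·Fᵀ + Q = [14 -19; -19 32]
y = z − H·x̄ = [-20]
S = H·P̄·Hᵀ + R = [292]
K = P̄·Hᵀ·S⁻¹ = [-57/292; 24/73]
x' = x̄ + K·y = [-7/73, 31/73]
P' = (I − K·H)·P̄ = [839/292 -19/73; -19/73 32/73]

x' = [-7/73, 31/73]
P' = [839/292 -19/73; -19/73 32/73]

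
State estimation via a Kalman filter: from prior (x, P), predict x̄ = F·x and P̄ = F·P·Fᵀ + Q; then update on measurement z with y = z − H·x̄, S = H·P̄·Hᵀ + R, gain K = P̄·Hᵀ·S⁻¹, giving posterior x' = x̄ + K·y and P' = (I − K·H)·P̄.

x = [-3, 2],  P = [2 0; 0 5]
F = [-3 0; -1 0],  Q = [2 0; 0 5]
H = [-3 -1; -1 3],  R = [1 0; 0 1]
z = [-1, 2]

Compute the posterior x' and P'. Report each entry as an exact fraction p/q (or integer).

x̄ = F·x = [9, 3]
P̄ = F·P·Fᵀ + Q = [20 6; 6 7]
y = z − H·x̄ = [29, 2]
S = H·P̄·Hᵀ + R = [224 -9; -9 48]
K = P̄·Hᵀ·S⁻¹ = [-1062/3557 -1042/10671; -355/3557 1045/3557]
x' = x̄ + K·y = [1561/10671, 2466/3557]
P' = (I − K·H)·P̄ = [1060/10671 2/3557; 2/3557 349/3557]

x' = [1561/10671, 2466/3557]
P' = [1060/10671 2/3557; 2/3557 349/3557]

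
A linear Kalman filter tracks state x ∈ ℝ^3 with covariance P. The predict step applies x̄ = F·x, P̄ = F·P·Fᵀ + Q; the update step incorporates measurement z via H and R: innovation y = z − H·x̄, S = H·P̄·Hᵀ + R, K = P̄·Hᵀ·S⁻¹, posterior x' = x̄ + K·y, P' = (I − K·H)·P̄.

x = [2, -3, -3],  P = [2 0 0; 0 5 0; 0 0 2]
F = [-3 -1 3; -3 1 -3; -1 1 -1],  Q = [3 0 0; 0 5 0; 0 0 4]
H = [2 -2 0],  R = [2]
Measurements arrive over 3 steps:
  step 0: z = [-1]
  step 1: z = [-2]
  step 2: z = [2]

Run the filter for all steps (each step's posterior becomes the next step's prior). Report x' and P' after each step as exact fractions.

step 0: x' = [-1285/201, -391/67, -908/201], P' = [4042/201 1331/67 1151/201; 1331/67 1348/67 391/67; 1151/201 391/67 1645/201]
step 1: x' = [127670/6527, 671952/32635, 93504/32635], P' = [1189234/6527 1187403/6527 131759/6527; 1187403/6527 5944144/32635 661293/32635; 131759/6527 661293/32635 220451/32635]
step 2: x' = [-138005884/6447671, -144290452/6447671, -59143466/32238355], P' = [3688850686/6447671 3682494171/6447671 395721683/6447671; 3682494171/6447671 3679358228/6447671 395721561/6447671; 395721683/6447671 395721561/6447671 357875847/32238355]

step 0: x̄ = F·x = [-12, 0, -2]
step 0: P̄ = F·P·Fᵀ + Q = [44 -5 -5; -5 46 17; -5 17 13]
step 0: y = z − H·x̄ = [23]
step 0: S = H·P̄·Hᵀ + R = [402]
step 0: K = P̄·Hᵀ·S⁻¹ = [49/201; -17/67; -22/201]
step 0: x' = x̄ + K·y = [-1285/201, -391/67, -908/201]
step 0: P' = (I − K·H)·P̄ = [4042/201 1331/67 1151/201; 1331/67 1348/67 391/67; 1151/201 391/67 1645/201]
step 1: x̄ = F·x = [768/67, 1802/67, 340/67]
step 1: P̄ = F·P·Fᵀ + Q = [17344/67 8189/67 -49/67; 8189/67 15318/67 2449/67; -49/67 2449/67 835/67]
step 1: y = z − H·x̄ = [1934/67]
step 1: S = H·P̄·Hᵀ + R = [65270/67]
step 1: K = P̄·Hᵀ·S⁻¹ = [1831/6527; -7129/32635; -2498/32635]
step 1: x' = x̄ + K·y = [127670/6527, 671952/32635, 93504/32635]
step 1: P' = (I − K·H)·P̄ = [1189234/6527 1187403/6527 131759/6527; 1187403/6527 5944144/32635 661293/32635; 131759/6527 661293/32635 220451/32635]
step 2: x̄ = F·x = [-461298/6527, -304722/6527, -982/535]
step 2: P̄ = F·P·Fᵀ + Q = [16267532/6527 9911017/6527 6571/107; 9911017/6527 6775074/6527 6569/107; 6571/107 6569/107 5939/535]
step 2: y = z − H·x̄ = [326206/6527]
step 2: S = H·P̄·Hᵀ + R = [12895342/6527]
step 2: K = P̄·Hᵀ·S⁻¹ = [6356515/6447671; 3135943/6447671; 122/6447671]
step 2: x' = x̄ + K·y = [-138005884/6447671, -144290452/6447671, -59143466/32238355]
step 2: P' = (I − K·H)·P̄ = [3688850686/6447671 3682494171/6447671 395721683/6447671; 3682494171/6447671 3679358228/6447671 395721561/6447671; 395721683/6447671 395721561/6447671 357875847/32238355]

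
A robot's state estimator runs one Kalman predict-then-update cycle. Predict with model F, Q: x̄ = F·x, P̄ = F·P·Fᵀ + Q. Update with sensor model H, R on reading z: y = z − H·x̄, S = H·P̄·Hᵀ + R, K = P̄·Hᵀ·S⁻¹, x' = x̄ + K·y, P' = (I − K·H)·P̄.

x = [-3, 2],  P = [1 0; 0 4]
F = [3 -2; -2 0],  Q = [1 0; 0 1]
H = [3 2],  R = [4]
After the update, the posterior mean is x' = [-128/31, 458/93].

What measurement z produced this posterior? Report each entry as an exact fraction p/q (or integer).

z = [-2]

x̄ = F·x = [-13, 6]
P̄ = F·P·Fᵀ + Q = [26 -6; -6 5]
S = H·P̄·Hᵀ + R = [186]
K = P̄·Hᵀ·S⁻¹ = [11/31; -4/93]
x' − x̄ = [275/31, -100/93] = K·y
y = (KᵀK)⁻¹·Kᵀ·(x' − x̄) = [25]
z = y + H·x̄ = [25] + [-27] = [-2]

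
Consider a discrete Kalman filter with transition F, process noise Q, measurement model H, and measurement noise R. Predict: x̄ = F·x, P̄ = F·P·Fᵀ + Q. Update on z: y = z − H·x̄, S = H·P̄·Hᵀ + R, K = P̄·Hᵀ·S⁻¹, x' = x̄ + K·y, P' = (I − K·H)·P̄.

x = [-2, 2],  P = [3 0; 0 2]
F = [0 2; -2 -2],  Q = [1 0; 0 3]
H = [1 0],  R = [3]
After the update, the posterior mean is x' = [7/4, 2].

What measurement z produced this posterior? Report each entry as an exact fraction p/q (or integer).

z = [1]

x̄ = F·x = [4, 0]
P̄ = F·P·Fᵀ + Q = [9 -8; -8 23]
S = H·P̄·Hᵀ + R = [12]
K = P̄·Hᵀ·S⁻¹ = [3/4; -2/3]
x' − x̄ = [-9/4, 2] = K·y
y = (KᵀK)⁻¹·Kᵀ·(x' − x̄) = [-3]
z = y + H·x̄ = [-3] + [4] = [1]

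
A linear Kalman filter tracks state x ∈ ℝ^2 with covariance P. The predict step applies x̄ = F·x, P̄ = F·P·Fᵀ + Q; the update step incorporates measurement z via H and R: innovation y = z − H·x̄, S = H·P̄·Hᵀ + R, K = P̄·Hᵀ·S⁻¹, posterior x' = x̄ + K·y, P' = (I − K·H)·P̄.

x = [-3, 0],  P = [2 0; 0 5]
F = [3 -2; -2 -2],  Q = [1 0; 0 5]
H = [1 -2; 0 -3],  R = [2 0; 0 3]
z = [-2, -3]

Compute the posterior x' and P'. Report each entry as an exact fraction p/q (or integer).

x' = [-1427/2004, 3611/4008]
P' = [3077/1002 1231/2004; 1231/2004 1289/4008]

x̄ = F·x = [-9, 6]
P̄ = F·P·Fᵀ + Q = [39 8; 8 33]
y = z − H·x̄ = [19, 15]
S = H·P̄·Hᵀ + R = [141 174; 174 300]
K = P̄·Hᵀ·S⁻¹ = [923/1002 -1231/2004; -29/2004 -1289/4008]
x' = x̄ + K·y = [-1427/2004, 3611/4008]
P' = (I − K·H)·P̄ = [3077/1002 1231/2004; 1231/2004 1289/4008]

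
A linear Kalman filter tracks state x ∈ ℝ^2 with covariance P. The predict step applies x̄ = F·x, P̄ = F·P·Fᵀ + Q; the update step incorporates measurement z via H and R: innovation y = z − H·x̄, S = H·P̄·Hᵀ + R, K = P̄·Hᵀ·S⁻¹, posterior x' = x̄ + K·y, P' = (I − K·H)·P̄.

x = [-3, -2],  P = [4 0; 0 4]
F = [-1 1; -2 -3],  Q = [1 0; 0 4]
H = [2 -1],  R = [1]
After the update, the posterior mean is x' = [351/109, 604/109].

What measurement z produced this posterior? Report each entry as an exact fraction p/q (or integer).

x̄ = F·x = [1, 12]
P̄ = F·P·Fᵀ + Q = [9 -4; -4 56]
S = H·P̄·Hᵀ + R = [109]
K = P̄·Hᵀ·S⁻¹ = [22/109; -64/109]
x' − x̄ = [242/109, -704/109] = K·y
y = (KᵀK)⁻¹·Kᵀ·(x' − x̄) = [11]
z = y + H·x̄ = [11] + [-10] = [1]

z = [1]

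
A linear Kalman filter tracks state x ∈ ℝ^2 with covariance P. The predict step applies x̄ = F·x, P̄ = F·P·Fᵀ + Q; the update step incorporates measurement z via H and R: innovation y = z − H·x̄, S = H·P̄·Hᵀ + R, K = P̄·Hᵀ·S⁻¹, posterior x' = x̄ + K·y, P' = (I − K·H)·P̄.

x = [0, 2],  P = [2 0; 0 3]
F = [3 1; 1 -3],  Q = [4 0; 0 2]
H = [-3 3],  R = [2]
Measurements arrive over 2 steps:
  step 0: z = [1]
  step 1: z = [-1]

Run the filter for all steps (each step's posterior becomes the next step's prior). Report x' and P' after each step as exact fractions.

step 0: x̄ = F·x = [2, -6]
step 0: P̄ = F·P·Fᵀ + Q = [25 -3; -3 31]
step 0: y = z − H·x̄ = [25]
step 0: S = H·P̄·Hᵀ + R = [560]
step 0: K = P̄·Hᵀ·S⁻¹ = [-3/20; 51/280]
step 0: x' = x̄ + K·y = [-7/4, -81/56]
step 0: P' = (I − K·H)·P̄ = [62/5 123/10; 123/10 1739/140]
step 1: x̄ = F·x = [-375/56, 145/56]
step 1: P̄ = F·P·Fᵀ + Q = [5651/28 -2757/28; -2757/28 1467/28]
step 1: y = z − H·x̄ = [-202/7]
step 1: S = H·P̄·Hᵀ + R = [28436/7]
step 1: K = P̄·Hᵀ·S⁻¹ = [-3153/14218; 792/7109]
step 1: x' = x̄ + K·y = [-16893/56872, -35581/56872]
step 1: P' = (I − K·H)·P̄ = [58189/28436 53985/28436; 53985/28436 56097/28436]

step 0: x' = [-7/4, -81/56], P' = [62/5 123/10; 123/10 1739/140]
step 1: x' = [-16893/56872, -35581/56872], P' = [58189/28436 53985/28436; 53985/28436 56097/28436]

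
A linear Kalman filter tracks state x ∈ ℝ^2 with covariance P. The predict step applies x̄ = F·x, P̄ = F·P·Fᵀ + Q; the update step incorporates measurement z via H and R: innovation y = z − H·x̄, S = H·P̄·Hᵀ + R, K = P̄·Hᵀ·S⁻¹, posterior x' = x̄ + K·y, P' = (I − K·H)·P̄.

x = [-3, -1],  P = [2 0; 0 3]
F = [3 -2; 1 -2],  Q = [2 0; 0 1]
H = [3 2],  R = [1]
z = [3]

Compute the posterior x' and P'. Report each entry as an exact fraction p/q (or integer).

x' = [-523/565, 1619/565]
P' = [656/565 -918/565; -918/565 1419/565]

x̄ = F·x = [-7, -1]
P̄ = F·P·Fᵀ + Q = [32 18; 18 15]
y = z − H·x̄ = [26]
S = H·P̄·Hᵀ + R = [565]
K = P̄·Hᵀ·S⁻¹ = [132/565; 84/565]
x' = x̄ + K·y = [-523/565, 1619/565]
P' = (I − K·H)·P̄ = [656/565 -918/565; -918/565 1419/565]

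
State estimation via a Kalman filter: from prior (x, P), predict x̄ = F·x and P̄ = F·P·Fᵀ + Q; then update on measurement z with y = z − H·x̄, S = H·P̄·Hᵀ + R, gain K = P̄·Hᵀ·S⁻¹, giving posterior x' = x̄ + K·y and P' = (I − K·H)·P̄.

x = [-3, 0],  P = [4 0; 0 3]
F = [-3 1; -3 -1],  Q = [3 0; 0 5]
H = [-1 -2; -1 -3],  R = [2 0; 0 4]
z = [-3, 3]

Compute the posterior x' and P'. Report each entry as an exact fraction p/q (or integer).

x̄ = F·x = [9, 9]
P̄ = F·P·Fᵀ + Q = [42 33; 33 44]
y = z − H·x̄ = [24, 39]
S = H·P̄·Hᵀ + R = [352 471; 471 640]
K = P̄·Hᵀ·S⁻¹ = [-2709/3439 1236/3439; 275/3439 -1089/3439]
x' = x̄ + K·y = [14139/3439, -4920/3439]
P' = (I − K·H)·P̄ = [26142/3439 -10362/3439; -10362/3439 4906/3439]

x' = [14139/3439, -4920/3439]
P' = [26142/3439 -10362/3439; -10362/3439 4906/3439]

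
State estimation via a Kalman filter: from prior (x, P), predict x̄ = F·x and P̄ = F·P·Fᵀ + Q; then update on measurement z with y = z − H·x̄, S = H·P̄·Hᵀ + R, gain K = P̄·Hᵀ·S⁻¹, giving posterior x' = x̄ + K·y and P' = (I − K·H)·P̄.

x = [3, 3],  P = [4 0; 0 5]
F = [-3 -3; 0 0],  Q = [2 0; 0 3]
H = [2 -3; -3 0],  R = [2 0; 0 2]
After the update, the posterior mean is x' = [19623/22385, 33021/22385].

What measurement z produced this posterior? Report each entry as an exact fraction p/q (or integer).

x̄ = F·x = [-18, 0]
P̄ = F·P·Fᵀ + Q = [83 0; 0 3]
S = H·P̄·Hᵀ + R = [361 -498; -498 749]
K = P̄·Hᵀ·S⁻¹ = [332/22385 -7221/22385; -6741/22385 -4482/22385]
x' − x̄ = [422553/22385, 33021/22385] = K·y
y = (KᵀK)⁻¹·Kᵀ·(x' − x̄) = [33, -57]
z = y + H·x̄ = [33, -57] + [-36, 54] = [-3, -3]

z = [-3, -3]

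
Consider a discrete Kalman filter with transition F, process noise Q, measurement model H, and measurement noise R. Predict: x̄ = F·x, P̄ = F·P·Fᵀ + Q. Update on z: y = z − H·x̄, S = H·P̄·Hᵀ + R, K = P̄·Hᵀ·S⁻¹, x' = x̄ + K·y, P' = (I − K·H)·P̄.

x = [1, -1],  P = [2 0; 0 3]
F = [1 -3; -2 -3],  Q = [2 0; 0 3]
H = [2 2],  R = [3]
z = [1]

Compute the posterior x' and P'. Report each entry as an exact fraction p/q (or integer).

x̄ = F·x = [4, 1]
P̄ = F·P·Fᵀ + Q = [31 23; 23 38]
y = z − H·x̄ = [-9]
S = H·P̄·Hᵀ + R = [463]
K = P̄·Hᵀ·S⁻¹ = [108/463; 122/463]
x' = x̄ + K·y = [880/463, -635/463]
P' = (I − K·H)·P̄ = [2689/463 -2527/463; -2527/463 2710/463]

x' = [880/463, -635/463]
P' = [2689/463 -2527/463; -2527/463 2710/463]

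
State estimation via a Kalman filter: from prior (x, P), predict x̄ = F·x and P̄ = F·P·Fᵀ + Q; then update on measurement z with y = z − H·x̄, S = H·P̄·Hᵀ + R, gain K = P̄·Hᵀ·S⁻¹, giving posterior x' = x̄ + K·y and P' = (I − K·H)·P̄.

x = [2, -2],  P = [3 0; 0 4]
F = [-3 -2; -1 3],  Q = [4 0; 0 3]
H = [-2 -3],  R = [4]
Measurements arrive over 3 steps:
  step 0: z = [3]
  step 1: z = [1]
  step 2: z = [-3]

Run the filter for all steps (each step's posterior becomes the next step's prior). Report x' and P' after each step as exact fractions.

step 0: x' = [89/78, -24/13], P' = [15929/390 -1759/65; -1759/65 1194/65]
step 1: x' = [2253143/812513, -5328419/2437539], P' = [4749229/812513 -3019530/812513; -3019530/812513 6828472/2437539]
step 2: x' = [3106207717/2254611880, 28710319/1127305940], P' = [13241317621/2254611880 -4207954293/1127305940; -4207954293/1127305940 1583474429/563652970]

step 0: x̄ = F·x = [-2, -8]
step 0: P̄ = F·P·Fᵀ + Q = [47 -15; -15 42]
step 0: y = z − H·x̄ = [-25]
step 0: S = H·P̄·Hᵀ + R = [390]
step 0: K = P̄·Hᵀ·S⁻¹ = [-49/390; -16/65]
step 0: x' = x̄ + K·y = [89/78, -24/13]
step 0: P' = (I − K·H)·P̄ = [15929/390 -1759/65; -1759/65 1194/65]
step 1: x̄ = F·x = [7/26, -521/78]
step 1: P̄ = F·P·Fᵀ + Q = [15643/130 26227/130; 26227/130 144899/390]
step 1: y = z − H·x̄ = [-37/2]
step 1: S = H·P̄·Hᵀ + R = [62501/10]
step 1: K = P̄·Hᵀ·S⁻¹ = [-8459/62501; -15181/62501]
step 1: x' = x̄ + K·y = [2253143/812513, -5328419/2437539]
step 1: P' = (I − K·H)·P̄ = [4749229/812513 -3019530/812513; -3019530/812513 6828472/2437539]
step 2: x̄ = F·x = [-9621449/2437539, -7581562/812513]
step 2: P̄ = F·P·Fᵀ + Q = [56590147/2437539 21727453/812513; 21727453/812513 45789364/812513]
step 2: y = z − H·x̄ = [-94789573/2437539]
step 2: S = H·P̄·Hᵀ + R = [2254611880/2437539]
step 2: K = P̄·Hᵀ·S⁻¹ = [-308727371/2254611880; -271234497/1127305940]
step 2: x' = x̄ + K·y = [3106207717/2254611880, 28710319/1127305940]
step 2: P' = (I − K·H)·P̄ = [13241317621/2254611880 -4207954293/1127305940; -4207954293/1127305940 1583474429/563652970]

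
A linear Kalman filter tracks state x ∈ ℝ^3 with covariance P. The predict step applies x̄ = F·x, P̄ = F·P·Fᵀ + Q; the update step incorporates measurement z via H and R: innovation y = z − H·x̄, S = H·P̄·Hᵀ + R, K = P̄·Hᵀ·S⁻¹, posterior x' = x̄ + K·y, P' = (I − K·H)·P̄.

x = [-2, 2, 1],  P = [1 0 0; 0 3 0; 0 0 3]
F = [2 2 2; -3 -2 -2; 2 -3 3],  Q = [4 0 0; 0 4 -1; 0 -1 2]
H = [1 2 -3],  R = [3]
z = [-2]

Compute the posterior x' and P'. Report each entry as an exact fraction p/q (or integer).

x̄ = F·x = [2, 0, -7]
P̄ = F·P·Fᵀ + Q = [32 -30 4; -30 37 -7; 4 -7 60]
y = z − H·x̄ = [-25]
S = H·P̄·Hᵀ + R = [663]
K = P̄·Hᵀ·S⁻¹ = [-40/663; 5/51; -190/663]
x' = x̄ + K·y = [2326/663, -125/51, 109/663]
P' = (I − K·H)·P̄ = [19616/663 -1330/51 -4948/663; -1330/51 1562/51 593/51; -4948/663 593/51 3680/663]

x' = [2326/663, -125/51, 109/663]
P' = [19616/663 -1330/51 -4948/663; -1330/51 1562/51 593/51; -4948/663 593/51 3680/663]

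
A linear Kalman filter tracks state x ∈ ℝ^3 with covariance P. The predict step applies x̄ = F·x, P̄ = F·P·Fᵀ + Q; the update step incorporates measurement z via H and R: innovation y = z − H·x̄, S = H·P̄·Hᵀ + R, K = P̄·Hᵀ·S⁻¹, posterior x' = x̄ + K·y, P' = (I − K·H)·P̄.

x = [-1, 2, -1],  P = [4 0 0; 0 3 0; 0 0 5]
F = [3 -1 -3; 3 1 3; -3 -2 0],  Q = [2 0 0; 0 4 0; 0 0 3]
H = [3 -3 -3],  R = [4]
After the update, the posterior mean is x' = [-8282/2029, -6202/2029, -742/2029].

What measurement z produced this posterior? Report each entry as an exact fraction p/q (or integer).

x̄ = F·x = [-2, -4, -1]
P̄ = F·P·Fᵀ + Q = [86 -12 -30; -12 88 -42; -30 -42 51]
S = H·P̄·Hᵀ + R = [2029]
K = P̄·Hᵀ·S⁻¹ = [384/2029; -174/2029; -117/2029]
x' − x̄ = [-4224/2029, 1914/2029, 1287/2029] = K·y
y = (KᵀK)⁻¹·Kᵀ·(x' − x̄) = [-11]
z = y + H·x̄ = [-11] + [9] = [-2]

z = [-2]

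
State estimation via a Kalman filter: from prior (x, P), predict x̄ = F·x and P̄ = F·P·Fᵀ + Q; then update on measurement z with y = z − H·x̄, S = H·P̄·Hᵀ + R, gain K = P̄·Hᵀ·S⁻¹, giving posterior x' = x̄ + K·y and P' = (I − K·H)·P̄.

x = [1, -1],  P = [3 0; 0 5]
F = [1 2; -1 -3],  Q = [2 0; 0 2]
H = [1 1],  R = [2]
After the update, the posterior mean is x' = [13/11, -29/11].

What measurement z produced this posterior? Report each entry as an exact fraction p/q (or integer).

x̄ = F·x = [-1, 2]
P̄ = F·P·Fᵀ + Q = [25 -33; -33 50]
S = H·P̄·Hᵀ + R = [11]
K = P̄·Hᵀ·S⁻¹ = [-8/11; 17/11]
x' − x̄ = [24/11, -51/11] = K·y
y = (KᵀK)⁻¹·Kᵀ·(x' − x̄) = [-3]
z = y + H·x̄ = [-3] + [1] = [-2]

z = [-2]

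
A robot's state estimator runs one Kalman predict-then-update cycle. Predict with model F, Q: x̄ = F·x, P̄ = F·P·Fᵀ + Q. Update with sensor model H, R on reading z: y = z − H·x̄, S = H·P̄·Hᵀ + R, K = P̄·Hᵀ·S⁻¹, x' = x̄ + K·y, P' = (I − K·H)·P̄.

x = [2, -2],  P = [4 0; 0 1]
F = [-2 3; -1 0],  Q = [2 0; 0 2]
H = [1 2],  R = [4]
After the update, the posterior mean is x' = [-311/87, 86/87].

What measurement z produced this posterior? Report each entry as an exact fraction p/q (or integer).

x̄ = F·x = [-10, -2]
P̄ = F·P·Fᵀ + Q = [27 8; 8 6]
S = H·P̄·Hᵀ + R = [87]
K = P̄·Hᵀ·S⁻¹ = [43/87; 20/87]
x' − x̄ = [559/87, 260/87] = K·y
y = (KᵀK)⁻¹·Kᵀ·(x' − x̄) = [13]
z = y + H·x̄ = [13] + [-14] = [-1]

z = [-1]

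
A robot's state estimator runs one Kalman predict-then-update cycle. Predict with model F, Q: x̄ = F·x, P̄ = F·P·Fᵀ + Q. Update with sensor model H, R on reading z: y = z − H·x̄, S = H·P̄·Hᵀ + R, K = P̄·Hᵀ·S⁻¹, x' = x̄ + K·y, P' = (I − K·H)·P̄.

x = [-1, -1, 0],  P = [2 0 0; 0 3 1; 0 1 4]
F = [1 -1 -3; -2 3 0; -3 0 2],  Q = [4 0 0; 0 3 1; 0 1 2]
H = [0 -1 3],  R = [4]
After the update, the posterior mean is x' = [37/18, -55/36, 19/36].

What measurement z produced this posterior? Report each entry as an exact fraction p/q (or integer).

z = [3]

x̄ = F·x = [0, -1, 3]
P̄ = F·P·Fᵀ + Q = [51 -22 -32; -22 38 19; -32 19 36]
S = H·P̄·Hᵀ + R = [252]
K = P̄·Hᵀ·S⁻¹ = [-37/126; 19/252; 89/252]
x' − x̄ = [37/18, -19/36, -89/36] = K·y
y = (KᵀK)⁻¹·Kᵀ·(x' − x̄) = [-7]
z = y + H·x̄ = [-7] + [10] = [3]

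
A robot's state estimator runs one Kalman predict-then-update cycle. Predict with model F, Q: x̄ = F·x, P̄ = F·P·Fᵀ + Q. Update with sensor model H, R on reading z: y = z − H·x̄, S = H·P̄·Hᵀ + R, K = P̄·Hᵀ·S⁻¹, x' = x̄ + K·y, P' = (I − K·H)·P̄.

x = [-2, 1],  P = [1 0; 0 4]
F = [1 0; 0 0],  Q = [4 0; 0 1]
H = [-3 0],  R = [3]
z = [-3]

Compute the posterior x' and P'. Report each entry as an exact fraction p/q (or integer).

x' = [13/16, 0]
P' = [5/16 0; 0 1]

x̄ = F·x = [-2, 0]
P̄ = F·P·Fᵀ + Q = [5 0; 0 1]
y = z − H·x̄ = [-9]
S = H·P̄·Hᵀ + R = [48]
K = P̄·Hᵀ·S⁻¹ = [-5/16; 0]
x' = x̄ + K·y = [13/16, 0]
P' = (I − K·H)·P̄ = [5/16 0; 0 1]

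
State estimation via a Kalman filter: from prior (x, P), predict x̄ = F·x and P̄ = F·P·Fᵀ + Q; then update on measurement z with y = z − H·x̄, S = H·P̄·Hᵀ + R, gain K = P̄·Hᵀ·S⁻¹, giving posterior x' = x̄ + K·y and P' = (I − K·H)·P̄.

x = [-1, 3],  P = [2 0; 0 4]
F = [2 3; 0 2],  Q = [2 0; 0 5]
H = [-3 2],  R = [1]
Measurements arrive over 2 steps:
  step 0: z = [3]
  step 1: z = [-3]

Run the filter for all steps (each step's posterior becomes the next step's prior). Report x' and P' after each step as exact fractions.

step 0: x' = [397/211, 906/211], P' = [1606/211 2364/211; 2364/211 3531/211]
step 1: x' = [51491/19744, 7408/3085], P' = [102987/19744 4682/617; 4682/617 104383/9255]

step 0: x̄ = F·x = [7, 6]
step 0: P̄ = F·P·Fᵀ + Q = [46 24; 24 21]
step 0: y = z − H·x̄ = [12]
step 0: S = H·P̄·Hᵀ + R = [211]
step 0: K = P̄·Hᵀ·S⁻¹ = [-90/211; -30/211]
step 0: x' = x̄ + K·y = [397/211, 906/211]
step 0: P' = (I − K·H)·P̄ = [1606/211 2364/211; 2364/211 3531/211]
step 1: x̄ = F·x = [3512/211, 1812/211]
step 1: P̄ = F·P·Fᵀ + Q = [66993/211 30642/211; 30642/211 15179/211]
step 1: y = z − H·x̄ = [6279/211]
step 1: S = H·P̄·Hᵀ + R = [296160/211]
step 1: K = P̄·Hᵀ·S⁻¹ = [-9313/19744; -1924/9255]
step 1: x' = x̄ + K·y = [51491/19744, 7408/3085]
step 1: P' = (I − K·H)·P̄ = [102987/19744 4682/617; 4682/617 104383/9255]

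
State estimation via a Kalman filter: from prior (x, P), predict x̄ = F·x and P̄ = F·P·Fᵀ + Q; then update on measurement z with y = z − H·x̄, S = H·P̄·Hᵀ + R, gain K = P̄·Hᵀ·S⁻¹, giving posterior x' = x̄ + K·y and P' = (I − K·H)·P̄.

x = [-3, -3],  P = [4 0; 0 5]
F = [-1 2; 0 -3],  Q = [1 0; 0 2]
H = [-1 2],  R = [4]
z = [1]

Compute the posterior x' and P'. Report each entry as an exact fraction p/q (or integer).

x̄ = F·x = [-3, 9]
P̄ = F·P·Fᵀ + Q = [25 -30; -30 47]
y = z − H·x̄ = [-20]
S = H·P̄·Hᵀ + R = [337]
K = P̄·Hᵀ·S⁻¹ = [-85/337; 124/337]
x' = x̄ + K·y = [689/337, 553/337]
P' = (I − K·H)·P̄ = [1200/337 430/337; 430/337 463/337]

x' = [689/337, 553/337]
P' = [1200/337 430/337; 430/337 463/337]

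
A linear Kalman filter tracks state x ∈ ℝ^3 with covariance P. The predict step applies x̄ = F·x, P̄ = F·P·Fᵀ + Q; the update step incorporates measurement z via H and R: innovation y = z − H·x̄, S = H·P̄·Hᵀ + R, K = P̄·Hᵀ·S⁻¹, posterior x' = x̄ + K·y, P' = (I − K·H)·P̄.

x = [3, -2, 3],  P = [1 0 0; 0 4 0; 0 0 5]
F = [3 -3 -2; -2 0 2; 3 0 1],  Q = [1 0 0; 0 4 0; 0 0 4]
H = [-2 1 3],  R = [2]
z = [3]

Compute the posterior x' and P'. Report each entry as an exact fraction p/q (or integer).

x' = [7779/596, -345/149, 1563/149]
P' = [13415/596 -171/149 2266/149; -171/149 2056/149 -784/149; 2266/149 -784/149 1782/149]

x̄ = F·x = [9, 0, 12]
P̄ = F·P·Fᵀ + Q = [66 -26 -1; -26 28 4; -1 4 18]
y = z − H·x̄ = [-15]
S = H·P̄·Hᵀ + R = [596]
K = P̄·Hᵀ·S⁻¹ = [-161/596; 23/149; 15/149]
x' = x̄ + K·y = [7779/596, -345/149, 1563/149]
P' = (I − K·H)·P̄ = [13415/596 -171/149 2266/149; -171/149 2056/149 -784/149; 2266/149 -784/149 1782/149]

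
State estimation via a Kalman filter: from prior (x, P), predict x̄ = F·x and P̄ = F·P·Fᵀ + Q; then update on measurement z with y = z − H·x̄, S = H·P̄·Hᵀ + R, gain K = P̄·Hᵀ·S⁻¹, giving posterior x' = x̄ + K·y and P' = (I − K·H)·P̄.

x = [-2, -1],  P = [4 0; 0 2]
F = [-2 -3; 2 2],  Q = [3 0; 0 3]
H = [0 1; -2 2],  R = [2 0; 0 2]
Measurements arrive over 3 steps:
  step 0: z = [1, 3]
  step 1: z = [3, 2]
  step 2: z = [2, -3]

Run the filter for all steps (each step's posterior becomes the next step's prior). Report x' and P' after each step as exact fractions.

step 0: x' = [-206/313, 755/939], P' = [383/313 268/313; 268/313 914/939]
step 1: x' = [137119/578757, 819857/578757], P' = [658739/578757 450292/578757; 450292/578757 521534/578757]
step 2: x' = [107486402/66032943, 24504884/66032943], P' = [375681869/330164715 256861676/330164715; 256861676/330164715 297515234/330164715]

step 0: x̄ = F·x = [7, -6]
step 0: P̄ = F·P·Fᵀ + Q = [37 -28; -28 27]
step 0: y = z − H·x̄ = [7, 29]
step 0: S = H·P̄·Hᵀ + R = [29 110; 110 482]
step 0: K = P̄·Hᵀ·S⁻¹ = [134/313 -115/313; 457/939 110/939]
step 0: x' = x̄ + K·y = [-206/313, 755/939]
step 0: P' = (I − K·H)·P̄ = [383/313 268/313; 268/313 914/939]
step 1: x̄ = F·x = [-343/313, 274/939]
step 1: P̄ = F·P·Fᵀ + Q = [8429/313 -6040/313; -6040/313 17501/939]
step 1: y = z − H·x̄ = [2543/939, -728/939]
step 1: S = H·P̄·Hᵀ + R = [19379/939 71242/939; 71242/939 317990/939]
step 1: K = P̄·Hᵀ·S⁻¹ = [225146/578757 -208447/578757; 260767/578757 71242/578757]
step 1: x' = x̄ + K·y = [137119/578757, 819857/578757]
step 1: P' = (I − K·H)·P̄ = [658739/578757 450292/578757; 450292/578757 521534/578757]
step 2: x̄ = F·x = [-2733809/578757, 637984/192919]
step 2: P̄ = F·P·Fᵀ + Q = [14468537/578757 -3422360/192919; -3422360/192919 3353233/192919]
step 2: y = z − H·x̄ = [-252146/192919, -11031793/578757]
step 2: S = H·P̄·Hᵀ + R = [3739071/192919 13551186/192919; 13551186/192919 181407098/578757]
step 2: K = P̄·Hᵀ·S⁻¹ = [128430838/330164715 -39606731/110054905; 148757617/330164715 13551186/110054905]
step 2: x' = x̄ + K·y = [107486402/66032943, 24504884/66032943]
step 2: P' = (I − K·H)·P̄ = [375681869/330164715 256861676/330164715; 256861676/330164715 297515234/330164715]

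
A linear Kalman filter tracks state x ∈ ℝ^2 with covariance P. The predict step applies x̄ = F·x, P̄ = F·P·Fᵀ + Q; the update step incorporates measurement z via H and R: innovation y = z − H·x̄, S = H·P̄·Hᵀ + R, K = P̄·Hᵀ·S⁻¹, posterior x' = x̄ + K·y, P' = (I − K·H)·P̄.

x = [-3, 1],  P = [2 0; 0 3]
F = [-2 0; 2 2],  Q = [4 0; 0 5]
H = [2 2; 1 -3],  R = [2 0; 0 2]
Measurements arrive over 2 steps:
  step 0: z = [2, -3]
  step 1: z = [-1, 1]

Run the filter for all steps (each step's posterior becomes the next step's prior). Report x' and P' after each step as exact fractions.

step 0: x̄ = F·x = [6, -4]
step 0: P̄ = F·P·Fᵀ + Q = [12 -8; -8 25]
step 0: y = z − H·x̄ = [-2, -21]
step 0: S = H·P̄·Hᵀ + R = [86 -94; -94 287]
step 0: K = P̄·Hᵀ·S⁻¹ = [2840/7923 1924/7923; 326/2641 -657/2641]
step 0: x' = x̄ + K·y = [1454/7923, 2581/2641]
step 0: P' = (I − K·H)·P̄ = [3092/7923 -84/2641; -84/2641 410/2641]
step 1: x̄ = F·x = [-2908/7923, 18394/7923]
step 1: P̄ = F·P·Fᵀ + Q = [44060/7923 -11360/7923; -11360/7923 54887/7923]
step 1: y = z − H·x̄ = [-12965/2641, 66013/7923]
step 1: S = H·P̄·Hᵀ + R = [106918/2641 -65254/2641; -65254/2641 622049/7923]
step 1: K = P̄·Hᵀ·S⁻¹ = [3532680/10173037 341380/1453291; 1242814/10173037 -355363/1453291]
step 1: x' = x̄ + K·y = [-61368/535423, -168905/535423]
step 1: P' = (I − K·H)·P̄ = [3844340/10173037 -311660/10173037; -311660/10173037 1554474/10173037]

step 0: x' = [1454/7923, 2581/2641], P' = [3092/7923 -84/2641; -84/2641 410/2641]
step 1: x' = [-61368/535423, -168905/535423], P' = [3844340/10173037 -311660/10173037; -311660/10173037 1554474/10173037]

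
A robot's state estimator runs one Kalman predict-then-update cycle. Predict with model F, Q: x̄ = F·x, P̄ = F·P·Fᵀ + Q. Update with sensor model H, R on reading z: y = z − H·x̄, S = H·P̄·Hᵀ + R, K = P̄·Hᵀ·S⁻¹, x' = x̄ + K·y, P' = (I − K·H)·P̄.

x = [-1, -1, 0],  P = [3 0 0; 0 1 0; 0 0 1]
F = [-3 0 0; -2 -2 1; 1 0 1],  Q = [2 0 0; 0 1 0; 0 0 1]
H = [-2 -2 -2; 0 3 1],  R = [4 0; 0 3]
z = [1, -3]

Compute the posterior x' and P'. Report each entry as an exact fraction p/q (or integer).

x̄ = F·x = [3, 4, -1]
P̄ = F·P·Fᵀ + Q = [29 18 -9; 18 18 -5; -9 -5 5]
y = z − H·x̄ = [13, -14]
S = H·P̄·Hᵀ + R = [244 -168; -168 140]
K = P̄·Hᵀ·S⁻¹ = [-55/106 -447/1484; -4/53 55/212; 15/106 73/742]
x' = x̄ + K·y = [25/53, -65/106, -57/106]
P' = (I − K·H)·P̄ = [4631/1484 125/212 -1983/742; 125/212 129/212 -111/106; -1983/742 -111/106 1275/371]

x' = [25/53, -65/106, -57/106]
P' = [4631/1484 125/212 -1983/742; 125/212 129/212 -111/106; -1983/742 -111/106 1275/371]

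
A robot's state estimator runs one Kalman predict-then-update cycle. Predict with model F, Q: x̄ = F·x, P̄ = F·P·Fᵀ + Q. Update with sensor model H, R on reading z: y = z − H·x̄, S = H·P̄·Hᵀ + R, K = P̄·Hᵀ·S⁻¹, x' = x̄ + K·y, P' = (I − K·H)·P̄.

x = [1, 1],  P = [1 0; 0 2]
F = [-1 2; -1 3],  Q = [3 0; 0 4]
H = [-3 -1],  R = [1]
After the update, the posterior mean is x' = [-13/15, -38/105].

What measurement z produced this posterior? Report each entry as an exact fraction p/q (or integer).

z = [3]

x̄ = F·x = [1, 2]
P̄ = F·P·Fᵀ + Q = [12 13; 13 23]
S = H·P̄·Hᵀ + R = [210]
K = P̄·Hᵀ·S⁻¹ = [-7/30; -31/105]
x' − x̄ = [-28/15, -248/105] = K·y
y = (KᵀK)⁻¹·Kᵀ·(x' − x̄) = [8]
z = y + H·x̄ = [8] + [-5] = [3]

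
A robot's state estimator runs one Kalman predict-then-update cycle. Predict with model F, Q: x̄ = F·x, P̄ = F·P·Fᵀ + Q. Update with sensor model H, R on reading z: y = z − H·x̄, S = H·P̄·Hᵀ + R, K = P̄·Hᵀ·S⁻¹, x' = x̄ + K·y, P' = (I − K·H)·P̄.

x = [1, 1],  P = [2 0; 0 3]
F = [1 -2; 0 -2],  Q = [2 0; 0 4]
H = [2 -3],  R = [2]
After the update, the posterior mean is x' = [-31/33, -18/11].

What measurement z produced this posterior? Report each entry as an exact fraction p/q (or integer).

x̄ = F·x = [-1, -2]
P̄ = F·P·Fᵀ + Q = [16 12; 12 16]
S = H·P̄·Hᵀ + R = [66]
K = P̄·Hᵀ·S⁻¹ = [-2/33; -4/11]
x' − x̄ = [2/33, 4/11] = K·y
y = (KᵀK)⁻¹·Kᵀ·(x' − x̄) = [-1]
z = y + H·x̄ = [-1] + [4] = [3]

z = [3]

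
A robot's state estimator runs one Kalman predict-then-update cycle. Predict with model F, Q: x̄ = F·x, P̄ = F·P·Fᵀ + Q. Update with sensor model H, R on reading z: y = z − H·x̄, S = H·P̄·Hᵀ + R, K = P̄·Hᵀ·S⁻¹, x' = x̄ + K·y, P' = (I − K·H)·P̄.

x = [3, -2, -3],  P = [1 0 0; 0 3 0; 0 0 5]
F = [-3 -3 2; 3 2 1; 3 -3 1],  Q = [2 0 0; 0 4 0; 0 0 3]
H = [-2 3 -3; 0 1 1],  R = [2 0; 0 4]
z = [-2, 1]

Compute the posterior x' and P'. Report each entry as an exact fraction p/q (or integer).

x̄ = F·x = [-9, 2, 12]
P̄ = F·P·Fᵀ + Q = [58 -17 28; -17 30 -4; 28 -4 44]
y = z − H·x̄ = [10, -13]
S = H·P̄·Hᵀ + R = [1512 -64; -64 70]
K = P̄·Hᵀ·S⁻¹ = [-8433/50872 71/12718; 699/6359 3001/6359; -715/6359 2980/6359]
x' = x̄ + K·y = [-272935/25436, -19305/6359, 30418/6359]
P' = (I − K·H)·P̄ = [830769/50872 34335/6359 -34193/6359; 34335/6359 17680/6359 -5676/6359; -34193/6359 -5676/6359 17596/6359]

x' = [-272935/25436, -19305/6359, 30418/6359]
P' = [830769/50872 34335/6359 -34193/6359; 34335/6359 17680/6359 -5676/6359; -34193/6359 -5676/6359 17596/6359]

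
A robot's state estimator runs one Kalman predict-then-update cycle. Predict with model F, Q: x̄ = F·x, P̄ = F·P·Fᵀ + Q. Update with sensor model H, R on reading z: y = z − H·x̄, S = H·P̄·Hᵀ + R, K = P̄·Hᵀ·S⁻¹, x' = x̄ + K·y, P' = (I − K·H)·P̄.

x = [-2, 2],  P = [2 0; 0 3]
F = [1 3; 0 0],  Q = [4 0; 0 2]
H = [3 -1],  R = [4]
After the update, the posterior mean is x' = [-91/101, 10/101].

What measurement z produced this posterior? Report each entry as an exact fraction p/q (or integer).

x̄ = F·x = [4, 0]
P̄ = F·P·Fᵀ + Q = [33 0; 0 2]
S = H·P̄·Hᵀ + R = [303]
K = P̄·Hᵀ·S⁻¹ = [33/101; -2/303]
x' − x̄ = [-495/101, 10/101] = K·y
y = (KᵀK)⁻¹·Kᵀ·(x' − x̄) = [-15]
z = y + H·x̄ = [-15] + [12] = [-3]

z = [-3]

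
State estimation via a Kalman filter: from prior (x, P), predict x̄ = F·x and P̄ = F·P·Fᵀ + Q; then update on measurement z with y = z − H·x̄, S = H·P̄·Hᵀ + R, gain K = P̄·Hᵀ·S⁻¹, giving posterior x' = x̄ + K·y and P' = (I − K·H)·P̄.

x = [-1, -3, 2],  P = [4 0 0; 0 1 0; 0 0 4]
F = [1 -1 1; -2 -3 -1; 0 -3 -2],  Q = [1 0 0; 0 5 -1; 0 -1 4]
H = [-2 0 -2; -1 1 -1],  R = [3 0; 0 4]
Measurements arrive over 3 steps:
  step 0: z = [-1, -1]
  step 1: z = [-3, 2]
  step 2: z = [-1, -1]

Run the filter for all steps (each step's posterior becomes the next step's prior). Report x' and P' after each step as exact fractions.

step 0: x̄ = F·x = [4, 9, 5]
step 0: P̄ = F·P·Fᵀ + Q = [10 -9 -5; -9 34 16; -5 16 29]
step 0: y = z − H·x̄ = [17, -1]
step 0: S = H·P̄·Hᵀ + R = [119 44; 44 53]
step 0: K = P̄·Hᵀ·S⁻¹ = [86/4371 -1226/4371; -1930/4371 3829/4371; -2192/4371 1160/4371]
step 0: x' = x̄ + K·y = [6724/1457, 900/1457, -5523/1457]
step 0: P' = (I − K·H)·P̄ = [27406/4371 -5033/4371 -27535/4371; -5033/4371 18211/4371 7928/4371; -27535/4371 7928/4371 30823/4371]
step 1: x̄ = F·x = [301/1457, -10625/1457, 8346/1457]
step 1: P̄ = F·P·Fᵀ + Q = [19951/4371 40780/4371 55228/4371; 40780/4371 203233/4371 152188/4371; 55228/4371 152188/4371 399811/4371]
step 1: y = z − H·x̄ = [12923/1457, 22186/1457]
step 1: S = H·P̄·Hᵀ + R = [2133985/4371 674500/4371; 674500/4371 364999/4371]
step 1: K = P̄·Hᵀ·S⁻¹ = [-7247402/74113965 67453/780147; -33811484/74113965 679645/780147; -29262082/74113965 -78103/780147]
step 1: x' = x̄ + K·y = [48605897/74113965, 142800749/74113965, 52015042/74113965]
step 1: P' = (I − K·H)·P̄ = [139412684/74113965 36503243/74113965 -128541581/74113965; 36503243/74113965 308982326/74113965 14213983/74113965; -128541581/74113965 14213983/74113965 172434704/74113965]
step 2: x̄ = F·x = [-443998/780147, -577629083/74113965, -532432331/74113965]
step 2: P̄ = F·P·Fᵀ + Q = [3541327/780147 8382952/780147 7530916/780147; 8382952/780147 3890652689/74113965 2884375358/74113965; 7530916/780147 2884375358/74113965 3937603406/74113965]
step 2: y = z − H·x̄ = [-1223338247/74113965, -71097023/74113965]
step 2: S = H·P̄·Hᵀ + R = [23041955939/74113965 4048295426/74113965; 4048295426/74113965 2530500464/74113965]
step 2: K = P̄·Hᵀ·S⁻¹ = [-28936589927/282800848254 35481642121/565601696508; -131405957927/282800848254 467361429613/565601696508; -55282979426/141400424127 -10388521315/141400424127]
step 2: x' = x̄ + K·y = [599331896095/565601696508, -518500490105/565601696508, -93339782098/141400424127]
step 2: P' = (I − K·H)·P̄ = [1047019598689/565601696508 228736338265/565601696508 -240052457227/141400424127; 228736338265/565601696508 2263663592233/565601696508 41370383879/141400424127; -240052457227/141400424127 41370383879/141400424127 322976926366/141400424127]

step 0: x' = [6724/1457, 900/1457, -5523/1457], P' = [27406/4371 -5033/4371 -27535/4371; -5033/4371 18211/4371 7928/4371; -27535/4371 7928/4371 30823/4371]
step 1: x' = [48605897/74113965, 142800749/74113965, 52015042/74113965], P' = [139412684/74113965 36503243/74113965 -128541581/74113965; 36503243/74113965 308982326/74113965 14213983/74113965; -128541581/74113965 14213983/74113965 172434704/74113965]
step 2: x' = [599331896095/565601696508, -518500490105/565601696508, -93339782098/141400424127], P' = [1047019598689/565601696508 228736338265/565601696508 -240052457227/141400424127; 228736338265/565601696508 2263663592233/565601696508 41370383879/141400424127; -240052457227/141400424127 41370383879/141400424127 322976926366/141400424127]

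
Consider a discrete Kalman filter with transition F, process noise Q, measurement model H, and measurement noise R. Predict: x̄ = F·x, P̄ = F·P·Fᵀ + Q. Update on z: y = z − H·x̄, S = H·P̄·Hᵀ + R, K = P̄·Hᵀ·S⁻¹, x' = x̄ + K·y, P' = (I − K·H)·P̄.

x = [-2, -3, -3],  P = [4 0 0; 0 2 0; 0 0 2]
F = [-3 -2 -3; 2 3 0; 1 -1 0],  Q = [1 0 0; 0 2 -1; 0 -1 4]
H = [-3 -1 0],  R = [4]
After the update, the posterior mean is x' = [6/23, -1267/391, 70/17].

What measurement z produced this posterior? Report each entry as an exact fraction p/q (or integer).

z = [3]

x̄ = F·x = [21, -13, 1]
P̄ = F·P·Fᵀ + Q = [63 -36 -8; -36 36 1; -8 1 10]
S = H·P̄·Hᵀ + R = [391]
K = P̄·Hᵀ·S⁻¹ = [-9/23; 72/391; 1/17]
x' − x̄ = [-477/23, 3816/391, 53/17] = K·y
y = (KᵀK)⁻¹·Kᵀ·(x' − x̄) = [53]
z = y + H·x̄ = [53] + [-50] = [3]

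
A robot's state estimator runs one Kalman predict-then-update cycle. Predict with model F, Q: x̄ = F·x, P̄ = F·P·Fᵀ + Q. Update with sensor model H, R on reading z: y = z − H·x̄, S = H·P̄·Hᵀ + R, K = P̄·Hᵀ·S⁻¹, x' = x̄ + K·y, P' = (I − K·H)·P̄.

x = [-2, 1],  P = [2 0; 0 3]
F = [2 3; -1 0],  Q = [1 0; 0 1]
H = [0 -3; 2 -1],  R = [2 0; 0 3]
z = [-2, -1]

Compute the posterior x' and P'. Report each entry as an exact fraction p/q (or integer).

x̄ = F·x = [-1, 2]
P̄ = F·P·Fᵀ + Q = [36 -4; -4 3]
y = z − H·x̄ = [4, 3]
S = H·P̄·Hᵀ + R = [29 33; 33 166]
K = P̄·Hᵀ·S⁻¹ = [-516/3725 1808/3725; -1131/3725 -22/3725]
x' = x̄ + K·y = [-73/745, 572/745]
P' = (I − K·H)·P̄ = [2884/3725 344/3725; 344/3725 754/3725]

x' = [-73/745, 572/745]
P' = [2884/3725 344/3725; 344/3725 754/3725]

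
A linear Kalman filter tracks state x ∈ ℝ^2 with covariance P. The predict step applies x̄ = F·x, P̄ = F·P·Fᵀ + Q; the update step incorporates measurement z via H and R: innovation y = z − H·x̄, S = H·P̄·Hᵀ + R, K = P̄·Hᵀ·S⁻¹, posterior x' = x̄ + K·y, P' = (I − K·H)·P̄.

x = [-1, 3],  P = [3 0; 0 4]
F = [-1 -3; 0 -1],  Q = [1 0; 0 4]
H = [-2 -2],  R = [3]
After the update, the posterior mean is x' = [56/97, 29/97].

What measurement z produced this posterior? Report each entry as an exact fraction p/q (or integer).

x̄ = F·x = [-8, -3]
P̄ = F·P·Fᵀ + Q = [40 12; 12 8]
S = H·P̄·Hᵀ + R = [291]
K = P̄·Hᵀ·S⁻¹ = [-104/291; -40/291]
x' − x̄ = [832/97, 320/97] = K·y
y = (KᵀK)⁻¹·Kᵀ·(x' − x̄) = [-24]
z = y + H·x̄ = [-24] + [22] = [-2]

z = [-2]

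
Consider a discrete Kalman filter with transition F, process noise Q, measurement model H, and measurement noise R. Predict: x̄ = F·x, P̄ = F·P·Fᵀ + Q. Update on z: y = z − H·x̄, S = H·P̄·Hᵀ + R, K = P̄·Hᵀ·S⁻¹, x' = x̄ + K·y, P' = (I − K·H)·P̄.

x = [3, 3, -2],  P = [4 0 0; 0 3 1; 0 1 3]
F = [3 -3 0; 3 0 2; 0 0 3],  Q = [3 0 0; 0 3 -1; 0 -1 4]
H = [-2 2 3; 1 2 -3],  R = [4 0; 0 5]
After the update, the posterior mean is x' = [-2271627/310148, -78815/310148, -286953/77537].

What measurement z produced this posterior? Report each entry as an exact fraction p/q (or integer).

z = [3, 3]

x̄ = F·x = [0, 5, -6]
P̄ = F·P·Fᵀ + Q = [66 30 -9; 30 51 17; -9 17 31]
S = H·P̄·Hᵀ + R = [823 -348; -348 524]
K = P̄·Hᵀ·S⁻¹ = [342/77537 91467/310148; 19230/77537 99027/310148; 13079/77537 -1376/77537]
x' − x̄ = [-2271627/310148, -1629555/310148, 178269/77537] = K·y
y = (KᵀK)⁻¹·Kᵀ·(x' − x̄) = [11, -25]
z = y + H·x̄ = [11, -25] + [-8, 28] = [3, 3]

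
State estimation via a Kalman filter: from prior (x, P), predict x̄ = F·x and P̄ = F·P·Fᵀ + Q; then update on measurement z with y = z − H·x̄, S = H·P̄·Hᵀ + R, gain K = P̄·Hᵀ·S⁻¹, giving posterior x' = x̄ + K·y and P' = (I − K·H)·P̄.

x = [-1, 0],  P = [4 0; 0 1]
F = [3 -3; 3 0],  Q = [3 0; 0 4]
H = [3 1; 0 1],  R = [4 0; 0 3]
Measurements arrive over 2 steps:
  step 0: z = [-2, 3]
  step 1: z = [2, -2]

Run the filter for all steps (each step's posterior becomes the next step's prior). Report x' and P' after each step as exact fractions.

step 0: x' = [-2451/1963, 3885/1963], P' = [1236/1963 -1296/1963; -1296/1963 4332/1963]
step 1: x' = [7181793/7229335, -9937529/7229335], P' = [4468188/7229335 -4247424/7229335; -4247424/7229335 13790352/7229335]

step 0: x̄ = F·x = [-3, -3]
step 0: P̄ = F·P·Fᵀ + Q = [48 36; 36 40]
step 0: y = z − H·x̄ = [10, 6]
step 0: S = H·P̄·Hᵀ + R = [692 148; 148 43]
step 0: K = P̄·Hᵀ·S⁻¹ = [603/1963 -432/1963; 111/1963 1444/1963]
step 0: x' = x̄ + K·y = [-2451/1963, 3885/1963]
step 0: P' = (I − K·H)·P̄ = [1236/1963 -1296/1963; -1296/1963 4332/1963]
step 1: x̄ = F·x = [-19008/1963, -7353/1963]
step 1: P̄ = F·P·Fᵀ + Q = [79329/1963 22788/1963; 22788/1963 18976/1963]
step 1: y = z − H·x̄ = [68303/1963, 3427/1963]
step 1: S = H·P̄·Hᵀ + R = [877517/1963 87340/1963; 87340/1963 24865/1963]
step 1: K = P̄·Hᵀ·S⁻¹ = [457857/1445867 -1415808/7229335; 52404/1445867 4596784/7229335]
step 1: x' = x̄ + K·y = [7181793/7229335, -9937529/7229335]
step 1: P' = (I − K·H)·P̄ = [4468188/7229335 -4247424/7229335; -4247424/7229335 13790352/7229335]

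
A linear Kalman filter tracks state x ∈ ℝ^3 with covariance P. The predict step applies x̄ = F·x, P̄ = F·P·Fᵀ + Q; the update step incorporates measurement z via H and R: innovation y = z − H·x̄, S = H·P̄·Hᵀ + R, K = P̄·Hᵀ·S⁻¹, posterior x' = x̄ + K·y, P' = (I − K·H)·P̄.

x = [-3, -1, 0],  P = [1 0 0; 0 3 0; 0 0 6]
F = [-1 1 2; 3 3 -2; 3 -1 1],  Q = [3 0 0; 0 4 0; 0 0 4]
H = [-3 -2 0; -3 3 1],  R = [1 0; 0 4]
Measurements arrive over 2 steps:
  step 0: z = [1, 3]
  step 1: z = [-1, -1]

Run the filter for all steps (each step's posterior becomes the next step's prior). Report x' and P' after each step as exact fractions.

step 0: x̄ = F·x = [2, -12, -8]
step 0: P̄ = F·P·Fᵀ + Q = [31 -18 6; -18 64 -12; 6 -12 22]
step 0: y = z − H·x̄ = [-17, 53]
step 0: S = H·P̄·Hᵀ + R = [320 -45; -45 1097]
step 0: K = P̄·Hᵀ·S⁻¹ = [-68874/349015 -9537/69803; -70648/349015 14310/69803; 5142/349015 -1994/69803]
step 0: x' = x̄ + K·y = [-658417/349015, 804986/349015, -3407944/349015]
step 0: P' = (I − K·H)·P̄ = [170062/349015 -220656/349015 981414/349015; -220656/349015 366308/349015 -1474692/349015; 981414/349015 -1474692/349015 7328438/349015]
step 1: x̄ = F·x = [-1070497/69803, 1451119/69803, -6188181/349015]
step 1: P̄ = F·P·Fᵀ + Q = [4302811/69803 -5354494/69803 3855904/69803; -5354494/69803 7496934/69803 -5173376/69803; 3855904/69803 -5173376/69803 20783168/349015]
step 1: y = z − H·x̄ = [-379056/69803, -31985074/349015]
step 1: S = H·P̄·Hᵀ + R = [4528910/69803 8586217/69803; 8586217/69803 764193813/349015]
step 1: K = P̄·Hᵀ·S⁻¹ = [-1726414790/8860219159 -1359013815/8860219159; -8820340066/44301095795 2034227614/8860219159; 66956608/4027372345 -121601888/805474469]
step 1: x' = x̄ + K·y = [-1959781907/8860219159, 7348233991/8860219159, -3210053215/805474469]
step 1: P' = (I − K·H)·P̄ = [2774782678/8860219159 -3298966622/8860219159 1162290240/805474469; -3298966622/8860219159 29152419698/44301095795 -8750655104/4027372345; 1162290240/805474469 -8750655104/4027372345 41254281152/4027372345]

step 0: x' = [-658417/349015, 804986/349015, -3407944/349015], P' = [170062/349015 -220656/349015 981414/349015; -220656/349015 366308/349015 -1474692/349015; 981414/349015 -1474692/349015 7328438/349015]
step 1: x' = [-1959781907/8860219159, 7348233991/8860219159, -3210053215/805474469], P' = [2774782678/8860219159 -3298966622/8860219159 1162290240/805474469; -3298966622/8860219159 29152419698/44301095795 -8750655104/4027372345; 1162290240/805474469 -8750655104/4027372345 41254281152/4027372345]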